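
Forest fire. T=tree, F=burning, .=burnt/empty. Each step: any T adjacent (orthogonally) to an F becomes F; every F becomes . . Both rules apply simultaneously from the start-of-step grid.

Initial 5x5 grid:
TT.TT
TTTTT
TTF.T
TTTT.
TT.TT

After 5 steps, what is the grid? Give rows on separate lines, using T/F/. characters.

Step 1: 3 trees catch fire, 1 burn out
  TT.TT
  TTFTT
  TF..T
  TTFT.
  TT.TT
Step 2: 5 trees catch fire, 3 burn out
  TT.TT
  TF.FT
  F...T
  TF.F.
  TT.TT
Step 3: 7 trees catch fire, 5 burn out
  TF.FT
  F...F
  ....T
  F....
  TF.FT
Step 4: 5 trees catch fire, 7 burn out
  F...F
  .....
  ....F
  .....
  F...F
Step 5: 0 trees catch fire, 5 burn out
  .....
  .....
  .....
  .....
  .....

.....
.....
.....
.....
.....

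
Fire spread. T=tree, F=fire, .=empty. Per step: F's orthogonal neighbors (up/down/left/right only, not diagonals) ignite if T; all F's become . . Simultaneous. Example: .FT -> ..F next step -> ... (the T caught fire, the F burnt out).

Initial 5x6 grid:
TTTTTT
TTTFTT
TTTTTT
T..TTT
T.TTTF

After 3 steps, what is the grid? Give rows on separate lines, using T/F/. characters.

Step 1: 6 trees catch fire, 2 burn out
  TTTFTT
  TTF.FT
  TTTFTT
  T..TTF
  T.TTF.
Step 2: 10 trees catch fire, 6 burn out
  TTF.FT
  TF...F
  TTF.FF
  T..FF.
  T.TF..
Step 3: 5 trees catch fire, 10 burn out
  TF...F
  F.....
  TF....
  T.....
  T.F...

TF...F
F.....
TF....
T.....
T.F...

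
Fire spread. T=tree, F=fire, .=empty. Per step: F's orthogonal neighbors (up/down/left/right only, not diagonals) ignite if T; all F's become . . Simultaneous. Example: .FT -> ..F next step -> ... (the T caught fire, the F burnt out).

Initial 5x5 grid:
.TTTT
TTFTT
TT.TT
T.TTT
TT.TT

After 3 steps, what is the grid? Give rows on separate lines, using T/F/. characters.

Step 1: 3 trees catch fire, 1 burn out
  .TFTT
  TF.FT
  TT.TT
  T.TTT
  TT.TT
Step 2: 6 trees catch fire, 3 burn out
  .F.FT
  F...F
  TF.FT
  T.TTT
  TT.TT
Step 3: 4 trees catch fire, 6 burn out
  ....F
  .....
  F...F
  T.TFT
  TT.TT

....F
.....
F...F
T.TFT
TT.TT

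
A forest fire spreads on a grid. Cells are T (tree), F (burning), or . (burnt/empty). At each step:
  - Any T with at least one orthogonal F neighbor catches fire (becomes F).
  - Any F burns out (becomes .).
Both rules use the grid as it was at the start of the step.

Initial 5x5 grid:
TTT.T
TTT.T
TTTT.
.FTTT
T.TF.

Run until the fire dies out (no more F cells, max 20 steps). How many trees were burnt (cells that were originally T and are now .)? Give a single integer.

Answer: 14

Derivation:
Step 1: +4 fires, +2 burnt (F count now 4)
Step 2: +5 fires, +4 burnt (F count now 5)
Step 3: +3 fires, +5 burnt (F count now 3)
Step 4: +2 fires, +3 burnt (F count now 2)
Step 5: +0 fires, +2 burnt (F count now 0)
Fire out after step 5
Initially T: 17, now '.': 22
Total burnt (originally-T cells now '.'): 14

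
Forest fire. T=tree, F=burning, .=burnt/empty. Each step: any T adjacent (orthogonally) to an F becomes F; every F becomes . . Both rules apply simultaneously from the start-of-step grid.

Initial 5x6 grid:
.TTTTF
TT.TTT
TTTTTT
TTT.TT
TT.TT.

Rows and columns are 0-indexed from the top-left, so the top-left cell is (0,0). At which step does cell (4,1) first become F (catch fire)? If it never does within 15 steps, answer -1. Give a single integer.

Step 1: cell (4,1)='T' (+2 fires, +1 burnt)
Step 2: cell (4,1)='T' (+3 fires, +2 burnt)
Step 3: cell (4,1)='T' (+4 fires, +3 burnt)
Step 4: cell (4,1)='T' (+3 fires, +4 burnt)
Step 5: cell (4,1)='T' (+3 fires, +3 burnt)
Step 6: cell (4,1)='T' (+4 fires, +3 burnt)
Step 7: cell (4,1)='T' (+2 fires, +4 burnt)
Step 8: cell (4,1)='F' (+2 fires, +2 burnt)
  -> target ignites at step 8
Step 9: cell (4,1)='.' (+1 fires, +2 burnt)
Step 10: cell (4,1)='.' (+0 fires, +1 burnt)
  fire out at step 10

8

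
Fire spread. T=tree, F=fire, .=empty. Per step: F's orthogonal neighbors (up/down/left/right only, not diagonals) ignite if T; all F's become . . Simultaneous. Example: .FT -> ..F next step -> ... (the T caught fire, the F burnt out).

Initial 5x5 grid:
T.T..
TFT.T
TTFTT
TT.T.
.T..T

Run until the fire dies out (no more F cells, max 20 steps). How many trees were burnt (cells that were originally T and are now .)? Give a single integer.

Answer: 13

Derivation:
Step 1: +4 fires, +2 burnt (F count now 4)
Step 2: +6 fires, +4 burnt (F count now 6)
Step 3: +3 fires, +6 burnt (F count now 3)
Step 4: +0 fires, +3 burnt (F count now 0)
Fire out after step 4
Initially T: 14, now '.': 24
Total burnt (originally-T cells now '.'): 13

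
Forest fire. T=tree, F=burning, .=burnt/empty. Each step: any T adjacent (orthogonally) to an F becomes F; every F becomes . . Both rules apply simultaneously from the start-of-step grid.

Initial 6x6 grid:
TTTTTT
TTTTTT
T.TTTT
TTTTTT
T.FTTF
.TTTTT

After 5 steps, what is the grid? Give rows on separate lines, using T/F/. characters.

Step 1: 6 trees catch fire, 2 burn out
  TTTTTT
  TTTTTT
  T.TTTT
  TTFTTF
  T..FF.
  .TFTTF
Step 2: 8 trees catch fire, 6 burn out
  TTTTTT
  TTTTTT
  T.FTTF
  TF.FF.
  T.....
  .F.FF.
Step 3: 5 trees catch fire, 8 burn out
  TTTTTT
  TTFTTF
  T..FF.
  F.....
  T.....
  ......
Step 4: 7 trees catch fire, 5 burn out
  TTFTTF
  TF.FF.
  F.....
  ......
  F.....
  ......
Step 5: 4 trees catch fire, 7 burn out
  TF.FF.
  F.....
  ......
  ......
  ......
  ......

TF.FF.
F.....
......
......
......
......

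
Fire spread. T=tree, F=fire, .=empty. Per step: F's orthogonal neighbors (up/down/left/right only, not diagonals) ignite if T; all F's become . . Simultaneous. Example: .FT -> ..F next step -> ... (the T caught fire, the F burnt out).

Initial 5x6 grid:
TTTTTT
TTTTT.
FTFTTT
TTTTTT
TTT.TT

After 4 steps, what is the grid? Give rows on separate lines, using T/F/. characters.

Step 1: 6 trees catch fire, 2 burn out
  TTTTTT
  FTFTT.
  .F.FTT
  FTFTTT
  TTT.TT
Step 2: 9 trees catch fire, 6 burn out
  FTFTTT
  .F.FT.
  ....FT
  .F.FTT
  FTF.TT
Step 3: 6 trees catch fire, 9 burn out
  .F.FTT
  ....F.
  .....F
  ....FT
  .F..TT
Step 4: 3 trees catch fire, 6 burn out
  ....FT
  ......
  ......
  .....F
  ....FT

....FT
......
......
.....F
....FT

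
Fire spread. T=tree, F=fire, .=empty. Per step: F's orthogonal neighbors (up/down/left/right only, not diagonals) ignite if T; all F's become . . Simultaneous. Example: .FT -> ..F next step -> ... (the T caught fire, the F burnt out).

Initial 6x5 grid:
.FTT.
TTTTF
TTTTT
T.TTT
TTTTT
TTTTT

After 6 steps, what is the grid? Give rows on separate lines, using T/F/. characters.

Step 1: 4 trees catch fire, 2 burn out
  ..FT.
  TFTF.
  TTTTF
  T.TTT
  TTTTT
  TTTTT
Step 2: 6 trees catch fire, 4 burn out
  ...F.
  F.F..
  TFTF.
  T.TTF
  TTTTT
  TTTTT
Step 3: 4 trees catch fire, 6 burn out
  .....
  .....
  F.F..
  T.TF.
  TTTTF
  TTTTT
Step 4: 4 trees catch fire, 4 burn out
  .....
  .....
  .....
  F.F..
  TTTF.
  TTTTF
Step 5: 3 trees catch fire, 4 burn out
  .....
  .....
  .....
  .....
  FTF..
  TTTF.
Step 6: 3 trees catch fire, 3 burn out
  .....
  .....
  .....
  .....
  .F...
  FTF..

.....
.....
.....
.....
.F...
FTF..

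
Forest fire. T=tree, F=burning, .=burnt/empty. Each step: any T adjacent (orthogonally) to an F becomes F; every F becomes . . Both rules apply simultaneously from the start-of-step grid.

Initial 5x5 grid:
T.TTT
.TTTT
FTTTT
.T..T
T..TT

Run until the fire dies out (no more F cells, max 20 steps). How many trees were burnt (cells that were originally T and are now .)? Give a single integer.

Answer: 15

Derivation:
Step 1: +1 fires, +1 burnt (F count now 1)
Step 2: +3 fires, +1 burnt (F count now 3)
Step 3: +2 fires, +3 burnt (F count now 2)
Step 4: +3 fires, +2 burnt (F count now 3)
Step 5: +3 fires, +3 burnt (F count now 3)
Step 6: +2 fires, +3 burnt (F count now 2)
Step 7: +1 fires, +2 burnt (F count now 1)
Step 8: +0 fires, +1 burnt (F count now 0)
Fire out after step 8
Initially T: 17, now '.': 23
Total burnt (originally-T cells now '.'): 15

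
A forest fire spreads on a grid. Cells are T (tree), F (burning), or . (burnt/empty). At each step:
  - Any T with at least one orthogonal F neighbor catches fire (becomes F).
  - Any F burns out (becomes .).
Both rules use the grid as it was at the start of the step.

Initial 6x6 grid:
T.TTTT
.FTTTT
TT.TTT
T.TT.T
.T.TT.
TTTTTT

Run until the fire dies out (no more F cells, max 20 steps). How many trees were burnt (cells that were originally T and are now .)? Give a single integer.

Step 1: +2 fires, +1 burnt (F count now 2)
Step 2: +3 fires, +2 burnt (F count now 3)
Step 3: +4 fires, +3 burnt (F count now 4)
Step 4: +4 fires, +4 burnt (F count now 4)
Step 5: +4 fires, +4 burnt (F count now 4)
Step 6: +3 fires, +4 burnt (F count now 3)
Step 7: +2 fires, +3 burnt (F count now 2)
Step 8: +2 fires, +2 burnt (F count now 2)
Step 9: +2 fires, +2 burnt (F count now 2)
Step 10: +0 fires, +2 burnt (F count now 0)
Fire out after step 10
Initially T: 27, now '.': 35
Total burnt (originally-T cells now '.'): 26

Answer: 26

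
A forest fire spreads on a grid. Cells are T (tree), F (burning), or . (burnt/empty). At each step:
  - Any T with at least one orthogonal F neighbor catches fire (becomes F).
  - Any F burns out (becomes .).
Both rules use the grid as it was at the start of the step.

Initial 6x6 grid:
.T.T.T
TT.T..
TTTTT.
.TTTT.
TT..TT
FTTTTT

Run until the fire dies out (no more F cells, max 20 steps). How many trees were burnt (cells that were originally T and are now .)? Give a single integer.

Step 1: +2 fires, +1 burnt (F count now 2)
Step 2: +2 fires, +2 burnt (F count now 2)
Step 3: +2 fires, +2 burnt (F count now 2)
Step 4: +3 fires, +2 burnt (F count now 3)
Step 5: +6 fires, +3 burnt (F count now 6)
Step 6: +5 fires, +6 burnt (F count now 5)
Step 7: +2 fires, +5 burnt (F count now 2)
Step 8: +1 fires, +2 burnt (F count now 1)
Step 9: +0 fires, +1 burnt (F count now 0)
Fire out after step 9
Initially T: 24, now '.': 35
Total burnt (originally-T cells now '.'): 23

Answer: 23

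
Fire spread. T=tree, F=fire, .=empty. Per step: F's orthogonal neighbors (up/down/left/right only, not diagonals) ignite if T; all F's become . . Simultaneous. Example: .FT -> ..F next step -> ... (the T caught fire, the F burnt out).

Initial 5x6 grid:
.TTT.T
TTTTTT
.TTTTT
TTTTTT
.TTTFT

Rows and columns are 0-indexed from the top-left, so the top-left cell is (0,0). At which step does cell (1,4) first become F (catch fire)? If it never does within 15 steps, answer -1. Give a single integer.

Step 1: cell (1,4)='T' (+3 fires, +1 burnt)
Step 2: cell (1,4)='T' (+4 fires, +3 burnt)
Step 3: cell (1,4)='F' (+5 fires, +4 burnt)
  -> target ignites at step 3
Step 4: cell (1,4)='.' (+4 fires, +5 burnt)
Step 5: cell (1,4)='.' (+5 fires, +4 burnt)
Step 6: cell (1,4)='.' (+2 fires, +5 burnt)
Step 7: cell (1,4)='.' (+2 fires, +2 burnt)
Step 8: cell (1,4)='.' (+0 fires, +2 burnt)
  fire out at step 8

3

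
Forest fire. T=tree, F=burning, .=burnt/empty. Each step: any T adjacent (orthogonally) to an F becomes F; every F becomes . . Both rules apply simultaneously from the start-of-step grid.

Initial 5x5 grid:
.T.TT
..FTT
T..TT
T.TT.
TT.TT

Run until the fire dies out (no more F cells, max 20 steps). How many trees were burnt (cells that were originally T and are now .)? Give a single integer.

Step 1: +1 fires, +1 burnt (F count now 1)
Step 2: +3 fires, +1 burnt (F count now 3)
Step 3: +3 fires, +3 burnt (F count now 3)
Step 4: +2 fires, +3 burnt (F count now 2)
Step 5: +1 fires, +2 burnt (F count now 1)
Step 6: +0 fires, +1 burnt (F count now 0)
Fire out after step 6
Initially T: 15, now '.': 20
Total burnt (originally-T cells now '.'): 10

Answer: 10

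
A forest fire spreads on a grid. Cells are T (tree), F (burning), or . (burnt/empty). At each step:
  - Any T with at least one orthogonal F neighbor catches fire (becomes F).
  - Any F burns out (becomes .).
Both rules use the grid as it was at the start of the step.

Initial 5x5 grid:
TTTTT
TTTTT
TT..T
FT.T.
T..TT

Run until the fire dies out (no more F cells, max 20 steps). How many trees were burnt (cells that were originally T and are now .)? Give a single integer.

Step 1: +3 fires, +1 burnt (F count now 3)
Step 2: +2 fires, +3 burnt (F count now 2)
Step 3: +2 fires, +2 burnt (F count now 2)
Step 4: +2 fires, +2 burnt (F count now 2)
Step 5: +2 fires, +2 burnt (F count now 2)
Step 6: +2 fires, +2 burnt (F count now 2)
Step 7: +2 fires, +2 burnt (F count now 2)
Step 8: +0 fires, +2 burnt (F count now 0)
Fire out after step 8
Initially T: 18, now '.': 22
Total burnt (originally-T cells now '.'): 15

Answer: 15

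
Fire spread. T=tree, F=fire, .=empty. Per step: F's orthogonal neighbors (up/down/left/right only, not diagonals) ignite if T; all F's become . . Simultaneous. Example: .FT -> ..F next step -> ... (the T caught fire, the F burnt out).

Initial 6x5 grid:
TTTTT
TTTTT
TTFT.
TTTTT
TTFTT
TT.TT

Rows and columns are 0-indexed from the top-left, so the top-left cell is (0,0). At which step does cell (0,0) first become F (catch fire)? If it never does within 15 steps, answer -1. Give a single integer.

Step 1: cell (0,0)='T' (+6 fires, +2 burnt)
Step 2: cell (0,0)='T' (+10 fires, +6 burnt)
Step 3: cell (0,0)='T' (+8 fires, +10 burnt)
Step 4: cell (0,0)='F' (+2 fires, +8 burnt)
  -> target ignites at step 4
Step 5: cell (0,0)='.' (+0 fires, +2 burnt)
  fire out at step 5

4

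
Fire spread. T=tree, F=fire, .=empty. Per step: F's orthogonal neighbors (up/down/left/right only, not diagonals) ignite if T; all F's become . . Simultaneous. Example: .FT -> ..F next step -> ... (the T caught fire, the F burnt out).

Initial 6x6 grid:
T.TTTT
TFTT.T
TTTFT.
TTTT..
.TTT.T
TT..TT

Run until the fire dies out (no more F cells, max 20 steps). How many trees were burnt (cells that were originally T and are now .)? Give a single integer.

Answer: 22

Derivation:
Step 1: +7 fires, +2 burnt (F count now 7)
Step 2: +7 fires, +7 burnt (F count now 7)
Step 3: +4 fires, +7 burnt (F count now 4)
Step 4: +2 fires, +4 burnt (F count now 2)
Step 5: +2 fires, +2 burnt (F count now 2)
Step 6: +0 fires, +2 burnt (F count now 0)
Fire out after step 6
Initially T: 25, now '.': 33
Total burnt (originally-T cells now '.'): 22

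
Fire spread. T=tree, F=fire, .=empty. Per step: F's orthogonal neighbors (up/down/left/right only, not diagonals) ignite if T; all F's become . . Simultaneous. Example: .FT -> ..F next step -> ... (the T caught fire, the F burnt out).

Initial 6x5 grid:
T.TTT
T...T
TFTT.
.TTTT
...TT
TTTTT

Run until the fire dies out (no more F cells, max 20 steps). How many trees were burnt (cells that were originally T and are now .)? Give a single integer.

Answer: 16

Derivation:
Step 1: +3 fires, +1 burnt (F count now 3)
Step 2: +3 fires, +3 burnt (F count now 3)
Step 3: +2 fires, +3 burnt (F count now 2)
Step 4: +2 fires, +2 burnt (F count now 2)
Step 5: +2 fires, +2 burnt (F count now 2)
Step 6: +2 fires, +2 burnt (F count now 2)
Step 7: +1 fires, +2 burnt (F count now 1)
Step 8: +1 fires, +1 burnt (F count now 1)
Step 9: +0 fires, +1 burnt (F count now 0)
Fire out after step 9
Initially T: 20, now '.': 26
Total burnt (originally-T cells now '.'): 16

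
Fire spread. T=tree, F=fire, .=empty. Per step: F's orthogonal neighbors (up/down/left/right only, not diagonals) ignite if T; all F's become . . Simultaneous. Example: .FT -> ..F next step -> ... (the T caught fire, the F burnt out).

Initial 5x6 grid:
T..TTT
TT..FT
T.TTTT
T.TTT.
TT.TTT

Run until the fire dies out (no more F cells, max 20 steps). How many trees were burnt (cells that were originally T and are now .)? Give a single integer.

Step 1: +3 fires, +1 burnt (F count now 3)
Step 2: +5 fires, +3 burnt (F count now 5)
Step 3: +3 fires, +5 burnt (F count now 3)
Step 4: +3 fires, +3 burnt (F count now 3)
Step 5: +0 fires, +3 burnt (F count now 0)
Fire out after step 5
Initially T: 21, now '.': 23
Total burnt (originally-T cells now '.'): 14

Answer: 14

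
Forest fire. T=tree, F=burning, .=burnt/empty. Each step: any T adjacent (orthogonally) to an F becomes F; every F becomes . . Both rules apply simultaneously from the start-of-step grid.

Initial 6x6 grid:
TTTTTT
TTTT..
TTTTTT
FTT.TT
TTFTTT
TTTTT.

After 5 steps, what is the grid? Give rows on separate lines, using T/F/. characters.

Step 1: 7 trees catch fire, 2 burn out
  TTTTTT
  TTTT..
  FTTTTT
  .FF.TT
  FF.FTT
  TTFTT.
Step 2: 7 trees catch fire, 7 burn out
  TTTTTT
  FTTT..
  .FFTTT
  ....TT
  ....FT
  FF.FT.
Step 3: 7 trees catch fire, 7 burn out
  FTTTTT
  .FFT..
  ...FTT
  ....FT
  .....F
  ....F.
Step 4: 5 trees catch fire, 7 burn out
  .FFTTT
  ...F..
  ....FT
  .....F
  ......
  ......
Step 5: 2 trees catch fire, 5 burn out
  ...FTT
  ......
  .....F
  ......
  ......
  ......

...FTT
......
.....F
......
......
......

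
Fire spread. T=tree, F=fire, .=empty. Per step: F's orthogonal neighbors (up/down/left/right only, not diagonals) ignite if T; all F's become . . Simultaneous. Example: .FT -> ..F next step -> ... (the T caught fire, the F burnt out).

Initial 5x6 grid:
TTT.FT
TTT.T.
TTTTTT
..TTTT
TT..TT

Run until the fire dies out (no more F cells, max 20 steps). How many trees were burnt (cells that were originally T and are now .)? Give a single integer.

Answer: 20

Derivation:
Step 1: +2 fires, +1 burnt (F count now 2)
Step 2: +1 fires, +2 burnt (F count now 1)
Step 3: +3 fires, +1 burnt (F count now 3)
Step 4: +4 fires, +3 burnt (F count now 4)
Step 5: +4 fires, +4 burnt (F count now 4)
Step 6: +3 fires, +4 burnt (F count now 3)
Step 7: +2 fires, +3 burnt (F count now 2)
Step 8: +1 fires, +2 burnt (F count now 1)
Step 9: +0 fires, +1 burnt (F count now 0)
Fire out after step 9
Initially T: 22, now '.': 28
Total burnt (originally-T cells now '.'): 20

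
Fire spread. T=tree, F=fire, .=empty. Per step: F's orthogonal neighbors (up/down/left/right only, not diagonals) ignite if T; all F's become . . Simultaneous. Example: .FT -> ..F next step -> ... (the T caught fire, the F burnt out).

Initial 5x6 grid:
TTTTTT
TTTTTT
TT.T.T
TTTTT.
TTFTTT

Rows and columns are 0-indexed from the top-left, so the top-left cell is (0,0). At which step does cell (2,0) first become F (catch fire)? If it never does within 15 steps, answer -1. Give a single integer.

Step 1: cell (2,0)='T' (+3 fires, +1 burnt)
Step 2: cell (2,0)='T' (+4 fires, +3 burnt)
Step 3: cell (2,0)='T' (+5 fires, +4 burnt)
Step 4: cell (2,0)='F' (+3 fires, +5 burnt)
  -> target ignites at step 4
Step 5: cell (2,0)='.' (+5 fires, +3 burnt)
Step 6: cell (2,0)='.' (+4 fires, +5 burnt)
Step 7: cell (2,0)='.' (+2 fires, +4 burnt)
Step 8: cell (2,0)='.' (+0 fires, +2 burnt)
  fire out at step 8

4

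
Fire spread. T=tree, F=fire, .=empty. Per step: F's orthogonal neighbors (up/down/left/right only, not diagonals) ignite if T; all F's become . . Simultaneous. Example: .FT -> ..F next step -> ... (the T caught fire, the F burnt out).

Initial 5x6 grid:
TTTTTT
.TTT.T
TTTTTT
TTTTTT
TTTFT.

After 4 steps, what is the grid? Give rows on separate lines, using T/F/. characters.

Step 1: 3 trees catch fire, 1 burn out
  TTTTTT
  .TTT.T
  TTTTTT
  TTTFTT
  TTF.F.
Step 2: 4 trees catch fire, 3 burn out
  TTTTTT
  .TTT.T
  TTTFTT
  TTF.FT
  TF....
Step 3: 6 trees catch fire, 4 burn out
  TTTTTT
  .TTF.T
  TTF.FT
  TF...F
  F.....
Step 4: 5 trees catch fire, 6 burn out
  TTTFTT
  .TF..T
  TF...F
  F.....
  ......

TTTFTT
.TF..T
TF...F
F.....
......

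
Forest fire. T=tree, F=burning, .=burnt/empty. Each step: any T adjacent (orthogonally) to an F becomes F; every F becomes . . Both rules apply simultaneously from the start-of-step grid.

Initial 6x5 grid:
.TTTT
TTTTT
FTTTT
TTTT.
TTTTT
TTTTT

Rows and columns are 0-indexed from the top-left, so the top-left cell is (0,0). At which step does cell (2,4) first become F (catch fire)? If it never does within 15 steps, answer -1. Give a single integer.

Step 1: cell (2,4)='T' (+3 fires, +1 burnt)
Step 2: cell (2,4)='T' (+4 fires, +3 burnt)
Step 3: cell (2,4)='T' (+6 fires, +4 burnt)
Step 4: cell (2,4)='F' (+6 fires, +6 burnt)
  -> target ignites at step 4
Step 5: cell (2,4)='.' (+4 fires, +6 burnt)
Step 6: cell (2,4)='.' (+3 fires, +4 burnt)
Step 7: cell (2,4)='.' (+1 fires, +3 burnt)
Step 8: cell (2,4)='.' (+0 fires, +1 burnt)
  fire out at step 8

4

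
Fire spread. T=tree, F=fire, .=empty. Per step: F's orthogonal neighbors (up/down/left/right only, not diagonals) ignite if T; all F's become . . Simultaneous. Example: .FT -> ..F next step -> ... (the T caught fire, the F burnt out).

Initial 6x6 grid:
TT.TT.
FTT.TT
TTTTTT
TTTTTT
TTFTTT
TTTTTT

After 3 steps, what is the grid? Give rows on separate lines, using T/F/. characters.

Step 1: 7 trees catch fire, 2 burn out
  FT.TT.
  .FT.TT
  FTTTTT
  TTFTTT
  TF.FTT
  TTFTTT
Step 2: 11 trees catch fire, 7 burn out
  .F.TT.
  ..F.TT
  .FFTTT
  FF.FTT
  F...FT
  TF.FTT
Step 3: 5 trees catch fire, 11 burn out
  ...TT.
  ....TT
  ...FTT
  ....FT
  .....F
  F...FT

...TT.
....TT
...FTT
....FT
.....F
F...FT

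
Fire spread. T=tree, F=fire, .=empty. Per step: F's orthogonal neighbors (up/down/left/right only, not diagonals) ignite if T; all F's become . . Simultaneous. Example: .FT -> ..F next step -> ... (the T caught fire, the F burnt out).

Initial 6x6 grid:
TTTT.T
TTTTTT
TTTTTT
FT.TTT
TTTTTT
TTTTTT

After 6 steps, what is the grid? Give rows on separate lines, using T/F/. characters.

Step 1: 3 trees catch fire, 1 burn out
  TTTT.T
  TTTTTT
  FTTTTT
  .F.TTT
  FTTTTT
  TTTTTT
Step 2: 4 trees catch fire, 3 burn out
  TTTT.T
  FTTTTT
  .FTTTT
  ...TTT
  .FTTTT
  FTTTTT
Step 3: 5 trees catch fire, 4 burn out
  FTTT.T
  .FTTTT
  ..FTTT
  ...TTT
  ..FTTT
  .FTTTT
Step 4: 5 trees catch fire, 5 burn out
  .FTT.T
  ..FTTT
  ...FTT
  ...TTT
  ...FTT
  ..FTTT
Step 5: 6 trees catch fire, 5 burn out
  ..FT.T
  ...FTT
  ....FT
  ...FTT
  ....FT
  ...FTT
Step 6: 6 trees catch fire, 6 burn out
  ...F.T
  ....FT
  .....F
  ....FT
  .....F
  ....FT

...F.T
....FT
.....F
....FT
.....F
....FT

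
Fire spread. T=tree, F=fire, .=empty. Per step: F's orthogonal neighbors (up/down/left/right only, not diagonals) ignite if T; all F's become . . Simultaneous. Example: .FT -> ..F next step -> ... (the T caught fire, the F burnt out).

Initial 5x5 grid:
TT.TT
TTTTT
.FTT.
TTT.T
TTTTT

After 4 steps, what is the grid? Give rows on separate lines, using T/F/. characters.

Step 1: 3 trees catch fire, 1 burn out
  TT.TT
  TFTTT
  ..FT.
  TFT.T
  TTTTT
Step 2: 7 trees catch fire, 3 burn out
  TF.TT
  F.FTT
  ...F.
  F.F.T
  TFTTT
Step 3: 4 trees catch fire, 7 burn out
  F..TT
  ...FT
  .....
  ....T
  F.FTT
Step 4: 3 trees catch fire, 4 burn out
  ...FT
  ....F
  .....
  ....T
  ...FT

...FT
....F
.....
....T
...FT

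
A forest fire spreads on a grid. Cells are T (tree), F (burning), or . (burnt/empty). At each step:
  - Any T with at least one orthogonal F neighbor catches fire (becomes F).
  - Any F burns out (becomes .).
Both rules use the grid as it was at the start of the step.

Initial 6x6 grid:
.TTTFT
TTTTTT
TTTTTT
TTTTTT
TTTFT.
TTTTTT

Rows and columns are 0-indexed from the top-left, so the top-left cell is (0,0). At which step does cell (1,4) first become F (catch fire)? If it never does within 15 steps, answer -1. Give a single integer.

Step 1: cell (1,4)='F' (+7 fires, +2 burnt)
  -> target ignites at step 1
Step 2: cell (1,4)='.' (+10 fires, +7 burnt)
Step 3: cell (1,4)='.' (+9 fires, +10 burnt)
Step 4: cell (1,4)='.' (+4 fires, +9 burnt)
Step 5: cell (1,4)='.' (+2 fires, +4 burnt)
Step 6: cell (1,4)='.' (+0 fires, +2 burnt)
  fire out at step 6

1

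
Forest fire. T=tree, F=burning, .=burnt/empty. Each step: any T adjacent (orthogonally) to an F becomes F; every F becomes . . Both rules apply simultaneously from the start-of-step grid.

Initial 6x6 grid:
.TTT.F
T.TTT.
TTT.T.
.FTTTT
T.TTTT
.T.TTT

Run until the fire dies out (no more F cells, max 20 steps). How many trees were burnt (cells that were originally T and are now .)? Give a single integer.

Step 1: +2 fires, +2 burnt (F count now 2)
Step 2: +4 fires, +2 burnt (F count now 4)
Step 3: +4 fires, +4 burnt (F count now 4)
Step 4: +6 fires, +4 burnt (F count now 6)
Step 5: +5 fires, +6 burnt (F count now 5)
Step 6: +1 fires, +5 burnt (F count now 1)
Step 7: +0 fires, +1 burnt (F count now 0)
Fire out after step 7
Initially T: 24, now '.': 34
Total burnt (originally-T cells now '.'): 22

Answer: 22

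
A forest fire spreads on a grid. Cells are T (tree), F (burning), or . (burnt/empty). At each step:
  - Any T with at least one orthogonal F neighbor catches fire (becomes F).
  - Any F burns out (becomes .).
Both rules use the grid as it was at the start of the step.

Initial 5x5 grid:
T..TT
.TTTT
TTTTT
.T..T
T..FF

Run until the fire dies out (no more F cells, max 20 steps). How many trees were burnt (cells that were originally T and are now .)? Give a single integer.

Step 1: +1 fires, +2 burnt (F count now 1)
Step 2: +1 fires, +1 burnt (F count now 1)
Step 3: +2 fires, +1 burnt (F count now 2)
Step 4: +3 fires, +2 burnt (F count now 3)
Step 5: +3 fires, +3 burnt (F count now 3)
Step 6: +3 fires, +3 burnt (F count now 3)
Step 7: +0 fires, +3 burnt (F count now 0)
Fire out after step 7
Initially T: 15, now '.': 23
Total burnt (originally-T cells now '.'): 13

Answer: 13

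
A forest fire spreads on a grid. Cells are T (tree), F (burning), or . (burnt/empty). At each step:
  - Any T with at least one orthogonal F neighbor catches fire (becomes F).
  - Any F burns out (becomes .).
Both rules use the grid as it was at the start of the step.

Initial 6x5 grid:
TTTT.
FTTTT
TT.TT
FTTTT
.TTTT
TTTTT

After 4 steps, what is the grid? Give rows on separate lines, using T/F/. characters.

Step 1: 4 trees catch fire, 2 burn out
  FTTT.
  .FTTT
  FT.TT
  .FTTT
  .TTTT
  TTTTT
Step 2: 5 trees catch fire, 4 burn out
  .FTT.
  ..FTT
  .F.TT
  ..FTT
  .FTTT
  TTTTT
Step 3: 5 trees catch fire, 5 burn out
  ..FT.
  ...FT
  ...TT
  ...FT
  ..FTT
  TFTTT
Step 4: 7 trees catch fire, 5 burn out
  ...F.
  ....F
  ...FT
  ....F
  ...FT
  F.FTT

...F.
....F
...FT
....F
...FT
F.FTT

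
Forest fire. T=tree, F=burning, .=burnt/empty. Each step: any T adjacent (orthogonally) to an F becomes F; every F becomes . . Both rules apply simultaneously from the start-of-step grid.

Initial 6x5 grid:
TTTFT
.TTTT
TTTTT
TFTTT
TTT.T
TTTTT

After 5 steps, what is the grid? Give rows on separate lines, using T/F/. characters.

Step 1: 7 trees catch fire, 2 burn out
  TTF.F
  .TTFT
  TFTTT
  F.FTT
  TFT.T
  TTTTT
Step 2: 11 trees catch fire, 7 burn out
  TF...
  .FF.F
  F.FFT
  ...FT
  F.F.T
  TFTTT
Step 3: 5 trees catch fire, 11 burn out
  F....
  .....
  ....F
  ....F
  ....T
  F.FTT
Step 4: 2 trees catch fire, 5 burn out
  .....
  .....
  .....
  .....
  ....F
  ...FT
Step 5: 1 trees catch fire, 2 burn out
  .....
  .....
  .....
  .....
  .....
  ....F

.....
.....
.....
.....
.....
....F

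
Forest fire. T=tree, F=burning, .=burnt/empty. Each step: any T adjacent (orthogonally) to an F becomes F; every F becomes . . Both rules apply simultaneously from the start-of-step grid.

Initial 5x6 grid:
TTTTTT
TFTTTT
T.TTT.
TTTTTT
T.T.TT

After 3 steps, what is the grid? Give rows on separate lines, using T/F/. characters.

Step 1: 3 trees catch fire, 1 burn out
  TFTTTT
  F.FTTT
  T.TTT.
  TTTTTT
  T.T.TT
Step 2: 5 trees catch fire, 3 burn out
  F.FTTT
  ...FTT
  F.FTT.
  TTTTTT
  T.T.TT
Step 3: 5 trees catch fire, 5 burn out
  ...FTT
  ....FT
  ...FT.
  FTFTTT
  T.T.TT

...FTT
....FT
...FT.
FTFTTT
T.T.TT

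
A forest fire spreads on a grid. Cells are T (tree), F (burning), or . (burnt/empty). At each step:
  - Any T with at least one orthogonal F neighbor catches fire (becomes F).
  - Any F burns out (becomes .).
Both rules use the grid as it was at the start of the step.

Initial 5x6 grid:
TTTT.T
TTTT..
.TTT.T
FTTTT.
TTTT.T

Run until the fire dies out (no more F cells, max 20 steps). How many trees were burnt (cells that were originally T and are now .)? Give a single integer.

Step 1: +2 fires, +1 burnt (F count now 2)
Step 2: +3 fires, +2 burnt (F count now 3)
Step 3: +4 fires, +3 burnt (F count now 4)
Step 4: +6 fires, +4 burnt (F count now 6)
Step 5: +3 fires, +6 burnt (F count now 3)
Step 6: +1 fires, +3 burnt (F count now 1)
Step 7: +0 fires, +1 burnt (F count now 0)
Fire out after step 7
Initially T: 22, now '.': 27
Total burnt (originally-T cells now '.'): 19

Answer: 19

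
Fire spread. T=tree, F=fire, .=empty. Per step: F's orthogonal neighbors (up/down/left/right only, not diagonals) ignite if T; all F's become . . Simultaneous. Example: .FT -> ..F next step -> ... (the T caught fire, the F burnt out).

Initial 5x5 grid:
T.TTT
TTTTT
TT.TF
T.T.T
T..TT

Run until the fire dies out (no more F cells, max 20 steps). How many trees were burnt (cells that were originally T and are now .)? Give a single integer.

Step 1: +3 fires, +1 burnt (F count now 3)
Step 2: +3 fires, +3 burnt (F count now 3)
Step 3: +3 fires, +3 burnt (F count now 3)
Step 4: +2 fires, +3 burnt (F count now 2)
Step 5: +2 fires, +2 burnt (F count now 2)
Step 6: +2 fires, +2 burnt (F count now 2)
Step 7: +1 fires, +2 burnt (F count now 1)
Step 8: +1 fires, +1 burnt (F count now 1)
Step 9: +0 fires, +1 burnt (F count now 0)
Fire out after step 9
Initially T: 18, now '.': 24
Total burnt (originally-T cells now '.'): 17

Answer: 17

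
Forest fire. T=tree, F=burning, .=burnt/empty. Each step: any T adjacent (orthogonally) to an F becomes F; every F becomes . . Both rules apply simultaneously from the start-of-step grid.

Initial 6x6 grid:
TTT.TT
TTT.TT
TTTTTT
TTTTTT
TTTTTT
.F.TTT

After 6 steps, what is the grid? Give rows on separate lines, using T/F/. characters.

Step 1: 1 trees catch fire, 1 burn out
  TTT.TT
  TTT.TT
  TTTTTT
  TTTTTT
  TFTTTT
  ...TTT
Step 2: 3 trees catch fire, 1 burn out
  TTT.TT
  TTT.TT
  TTTTTT
  TFTTTT
  F.FTTT
  ...TTT
Step 3: 4 trees catch fire, 3 burn out
  TTT.TT
  TTT.TT
  TFTTTT
  F.FTTT
  ...FTT
  ...TTT
Step 4: 6 trees catch fire, 4 burn out
  TTT.TT
  TFT.TT
  F.FTTT
  ...FTT
  ....FT
  ...FTT
Step 5: 7 trees catch fire, 6 burn out
  TFT.TT
  F.F.TT
  ...FTT
  ....FT
  .....F
  ....FT
Step 6: 5 trees catch fire, 7 burn out
  F.F.TT
  ....TT
  ....FT
  .....F
  ......
  .....F

F.F.TT
....TT
....FT
.....F
......
.....F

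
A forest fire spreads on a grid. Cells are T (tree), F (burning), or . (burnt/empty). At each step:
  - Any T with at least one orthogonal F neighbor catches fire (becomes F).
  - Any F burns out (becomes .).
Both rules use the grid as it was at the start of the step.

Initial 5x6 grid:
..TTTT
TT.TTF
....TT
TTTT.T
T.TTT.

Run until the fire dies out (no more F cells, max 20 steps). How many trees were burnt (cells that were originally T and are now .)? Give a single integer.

Step 1: +3 fires, +1 burnt (F count now 3)
Step 2: +4 fires, +3 burnt (F count now 4)
Step 3: +1 fires, +4 burnt (F count now 1)
Step 4: +1 fires, +1 burnt (F count now 1)
Step 5: +0 fires, +1 burnt (F count now 0)
Fire out after step 5
Initially T: 19, now '.': 20
Total burnt (originally-T cells now '.'): 9

Answer: 9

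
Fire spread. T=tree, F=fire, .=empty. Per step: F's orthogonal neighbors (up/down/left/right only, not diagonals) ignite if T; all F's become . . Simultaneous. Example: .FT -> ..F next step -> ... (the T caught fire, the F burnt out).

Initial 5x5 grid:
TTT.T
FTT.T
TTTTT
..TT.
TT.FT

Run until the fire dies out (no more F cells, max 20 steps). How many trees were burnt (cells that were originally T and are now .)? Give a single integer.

Step 1: +5 fires, +2 burnt (F count now 5)
Step 2: +5 fires, +5 burnt (F count now 5)
Step 3: +3 fires, +5 burnt (F count now 3)
Step 4: +1 fires, +3 burnt (F count now 1)
Step 5: +1 fires, +1 burnt (F count now 1)
Step 6: +0 fires, +1 burnt (F count now 0)
Fire out after step 6
Initially T: 17, now '.': 23
Total burnt (originally-T cells now '.'): 15

Answer: 15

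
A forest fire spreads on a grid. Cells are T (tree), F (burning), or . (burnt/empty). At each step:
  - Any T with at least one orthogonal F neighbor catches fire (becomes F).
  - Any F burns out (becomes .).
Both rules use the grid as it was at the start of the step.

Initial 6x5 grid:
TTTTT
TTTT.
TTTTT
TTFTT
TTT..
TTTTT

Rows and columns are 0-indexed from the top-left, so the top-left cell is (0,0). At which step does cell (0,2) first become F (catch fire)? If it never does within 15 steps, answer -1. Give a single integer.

Step 1: cell (0,2)='T' (+4 fires, +1 burnt)
Step 2: cell (0,2)='T' (+7 fires, +4 burnt)
Step 3: cell (0,2)='F' (+8 fires, +7 burnt)
  -> target ignites at step 3
Step 4: cell (0,2)='.' (+5 fires, +8 burnt)
Step 5: cell (0,2)='.' (+2 fires, +5 burnt)
Step 6: cell (0,2)='.' (+0 fires, +2 burnt)
  fire out at step 6

3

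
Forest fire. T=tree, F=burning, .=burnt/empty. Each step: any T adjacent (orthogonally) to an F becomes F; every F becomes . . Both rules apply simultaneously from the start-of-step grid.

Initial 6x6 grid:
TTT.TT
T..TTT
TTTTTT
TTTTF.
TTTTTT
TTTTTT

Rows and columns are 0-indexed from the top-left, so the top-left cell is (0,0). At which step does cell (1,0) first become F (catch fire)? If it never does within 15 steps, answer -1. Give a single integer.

Step 1: cell (1,0)='T' (+3 fires, +1 burnt)
Step 2: cell (1,0)='T' (+7 fires, +3 burnt)
Step 3: cell (1,0)='T' (+8 fires, +7 burnt)
Step 4: cell (1,0)='T' (+5 fires, +8 burnt)
Step 5: cell (1,0)='T' (+3 fires, +5 burnt)
Step 6: cell (1,0)='F' (+2 fires, +3 burnt)
  -> target ignites at step 6
Step 7: cell (1,0)='.' (+1 fires, +2 burnt)
Step 8: cell (1,0)='.' (+1 fires, +1 burnt)
Step 9: cell (1,0)='.' (+1 fires, +1 burnt)
Step 10: cell (1,0)='.' (+0 fires, +1 burnt)
  fire out at step 10

6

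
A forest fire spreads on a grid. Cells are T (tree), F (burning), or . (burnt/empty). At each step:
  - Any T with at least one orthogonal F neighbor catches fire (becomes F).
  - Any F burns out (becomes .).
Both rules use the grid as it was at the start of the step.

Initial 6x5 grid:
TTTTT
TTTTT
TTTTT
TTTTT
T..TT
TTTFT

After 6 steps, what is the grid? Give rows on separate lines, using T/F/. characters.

Step 1: 3 trees catch fire, 1 burn out
  TTTTT
  TTTTT
  TTTTT
  TTTTT
  T..FT
  TTF.F
Step 2: 3 trees catch fire, 3 burn out
  TTTTT
  TTTTT
  TTTTT
  TTTFT
  T...F
  TF...
Step 3: 4 trees catch fire, 3 burn out
  TTTTT
  TTTTT
  TTTFT
  TTF.F
  T....
  F....
Step 4: 5 trees catch fire, 4 burn out
  TTTTT
  TTTFT
  TTF.F
  TF...
  F....
  .....
Step 5: 5 trees catch fire, 5 burn out
  TTTFT
  TTF.F
  TF...
  F....
  .....
  .....
Step 6: 4 trees catch fire, 5 burn out
  TTF.F
  TF...
  F....
  .....
  .....
  .....

TTF.F
TF...
F....
.....
.....
.....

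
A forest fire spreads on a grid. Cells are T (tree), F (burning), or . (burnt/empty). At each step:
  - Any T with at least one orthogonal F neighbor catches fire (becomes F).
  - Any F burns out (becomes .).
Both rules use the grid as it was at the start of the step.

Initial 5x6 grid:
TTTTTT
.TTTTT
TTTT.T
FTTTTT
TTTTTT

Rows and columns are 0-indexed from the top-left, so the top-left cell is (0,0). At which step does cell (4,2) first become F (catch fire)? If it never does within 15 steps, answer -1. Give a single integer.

Step 1: cell (4,2)='T' (+3 fires, +1 burnt)
Step 2: cell (4,2)='T' (+3 fires, +3 burnt)
Step 3: cell (4,2)='F' (+4 fires, +3 burnt)
  -> target ignites at step 3
Step 4: cell (4,2)='.' (+5 fires, +4 burnt)
Step 5: cell (4,2)='.' (+5 fires, +5 burnt)
Step 6: cell (4,2)='.' (+4 fires, +5 burnt)
Step 7: cell (4,2)='.' (+2 fires, +4 burnt)
Step 8: cell (4,2)='.' (+1 fires, +2 burnt)
Step 9: cell (4,2)='.' (+0 fires, +1 burnt)
  fire out at step 9

3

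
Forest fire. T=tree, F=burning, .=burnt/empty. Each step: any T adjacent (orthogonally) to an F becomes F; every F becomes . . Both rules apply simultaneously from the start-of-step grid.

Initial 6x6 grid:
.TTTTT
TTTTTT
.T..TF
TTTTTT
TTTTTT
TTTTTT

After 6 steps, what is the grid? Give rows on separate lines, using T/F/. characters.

Step 1: 3 trees catch fire, 1 burn out
  .TTTTT
  TTTTTF
  .T..F.
  TTTTTF
  TTTTTT
  TTTTTT
Step 2: 4 trees catch fire, 3 burn out
  .TTTTF
  TTTTF.
  .T....
  TTTTF.
  TTTTTF
  TTTTTT
Step 3: 5 trees catch fire, 4 burn out
  .TTTF.
  TTTF..
  .T....
  TTTF..
  TTTTF.
  TTTTTF
Step 4: 5 trees catch fire, 5 burn out
  .TTF..
  TTF...
  .T....
  TTF...
  TTTF..
  TTTTF.
Step 5: 5 trees catch fire, 5 burn out
  .TF...
  TF....
  .T....
  TF....
  TTF...
  TTTF..
Step 6: 6 trees catch fire, 5 burn out
  .F....
  F.....
  .F....
  F.....
  TF....
  TTF...

.F....
F.....
.F....
F.....
TF....
TTF...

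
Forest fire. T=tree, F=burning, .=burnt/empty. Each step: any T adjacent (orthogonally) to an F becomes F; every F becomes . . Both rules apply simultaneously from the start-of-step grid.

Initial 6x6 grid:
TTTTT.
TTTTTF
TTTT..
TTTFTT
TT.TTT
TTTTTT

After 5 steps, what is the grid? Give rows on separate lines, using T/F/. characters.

Step 1: 5 trees catch fire, 2 burn out
  TTTTT.
  TTTTF.
  TTTF..
  TTF.FT
  TT.FTT
  TTTTTT
Step 2: 7 trees catch fire, 5 burn out
  TTTTF.
  TTTF..
  TTF...
  TF...F
  TT..FT
  TTTFTT
Step 3: 8 trees catch fire, 7 burn out
  TTTF..
  TTF...
  TF....
  F.....
  TF...F
  TTF.FT
Step 4: 6 trees catch fire, 8 burn out
  TTF...
  TF....
  F.....
  ......
  F.....
  TF...F
Step 5: 3 trees catch fire, 6 burn out
  TF....
  F.....
  ......
  ......
  ......
  F.....

TF....
F.....
......
......
......
F.....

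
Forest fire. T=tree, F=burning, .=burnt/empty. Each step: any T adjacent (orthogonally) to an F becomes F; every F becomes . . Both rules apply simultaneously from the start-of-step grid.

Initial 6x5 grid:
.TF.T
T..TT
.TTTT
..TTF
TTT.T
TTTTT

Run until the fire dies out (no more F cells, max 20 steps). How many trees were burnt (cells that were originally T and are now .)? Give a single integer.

Step 1: +4 fires, +2 burnt (F count now 4)
Step 2: +4 fires, +4 burnt (F count now 4)
Step 3: +5 fires, +4 burnt (F count now 5)
Step 4: +3 fires, +5 burnt (F count now 3)
Step 5: +2 fires, +3 burnt (F count now 2)
Step 6: +1 fires, +2 burnt (F count now 1)
Step 7: +0 fires, +1 burnt (F count now 0)
Fire out after step 7
Initially T: 20, now '.': 29
Total burnt (originally-T cells now '.'): 19

Answer: 19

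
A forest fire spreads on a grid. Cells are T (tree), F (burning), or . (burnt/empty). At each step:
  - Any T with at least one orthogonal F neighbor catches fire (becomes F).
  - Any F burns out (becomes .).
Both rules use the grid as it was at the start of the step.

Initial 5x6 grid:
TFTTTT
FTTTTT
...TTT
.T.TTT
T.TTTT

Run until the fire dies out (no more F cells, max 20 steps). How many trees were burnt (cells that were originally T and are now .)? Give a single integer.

Answer: 20

Derivation:
Step 1: +3 fires, +2 burnt (F count now 3)
Step 2: +2 fires, +3 burnt (F count now 2)
Step 3: +2 fires, +2 burnt (F count now 2)
Step 4: +3 fires, +2 burnt (F count now 3)
Step 5: +3 fires, +3 burnt (F count now 3)
Step 6: +3 fires, +3 burnt (F count now 3)
Step 7: +3 fires, +3 burnt (F count now 3)
Step 8: +1 fires, +3 burnt (F count now 1)
Step 9: +0 fires, +1 burnt (F count now 0)
Fire out after step 9
Initially T: 22, now '.': 28
Total burnt (originally-T cells now '.'): 20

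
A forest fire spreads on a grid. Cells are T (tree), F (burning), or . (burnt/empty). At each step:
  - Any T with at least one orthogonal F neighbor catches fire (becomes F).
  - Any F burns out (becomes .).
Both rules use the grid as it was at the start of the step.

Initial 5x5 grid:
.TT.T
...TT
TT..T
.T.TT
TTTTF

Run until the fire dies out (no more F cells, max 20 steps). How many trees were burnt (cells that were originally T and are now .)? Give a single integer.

Answer: 13

Derivation:
Step 1: +2 fires, +1 burnt (F count now 2)
Step 2: +3 fires, +2 burnt (F count now 3)
Step 3: +2 fires, +3 burnt (F count now 2)
Step 4: +4 fires, +2 burnt (F count now 4)
Step 5: +1 fires, +4 burnt (F count now 1)
Step 6: +1 fires, +1 burnt (F count now 1)
Step 7: +0 fires, +1 burnt (F count now 0)
Fire out after step 7
Initially T: 15, now '.': 23
Total burnt (originally-T cells now '.'): 13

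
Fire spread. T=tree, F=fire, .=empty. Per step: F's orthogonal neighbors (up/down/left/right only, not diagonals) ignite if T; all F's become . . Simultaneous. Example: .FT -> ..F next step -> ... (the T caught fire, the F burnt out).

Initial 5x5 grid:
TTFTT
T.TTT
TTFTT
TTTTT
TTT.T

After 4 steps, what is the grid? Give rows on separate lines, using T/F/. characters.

Step 1: 6 trees catch fire, 2 burn out
  TF.FT
  T.FTT
  TF.FT
  TTFTT
  TTT.T
Step 2: 8 trees catch fire, 6 burn out
  F...F
  T..FT
  F...F
  TF.FT
  TTF.T
Step 3: 5 trees catch fire, 8 burn out
  .....
  F...F
  .....
  F...F
  TF..T
Step 4: 2 trees catch fire, 5 burn out
  .....
  .....
  .....
  .....
  F...F

.....
.....
.....
.....
F...F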